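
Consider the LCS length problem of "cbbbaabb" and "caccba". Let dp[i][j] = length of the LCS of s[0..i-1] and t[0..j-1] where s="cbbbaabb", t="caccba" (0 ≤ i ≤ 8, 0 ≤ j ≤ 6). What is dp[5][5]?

2

   ''  c  a  c  c  b  a
''  0  0  0  0  0  0  0
 c  0  1  1  1  1  1  1
 b  0  1  1  1  1  2  2
 b  0  1  1  1  1  2  2
 b  0  1  1  1  1  2  2
 a  0  1  2  2  2  2  3
 a  0  1  2  2  2  2  3
 b  0  1  2  2  2  3  3
 b  0  1  2  2  2  3  3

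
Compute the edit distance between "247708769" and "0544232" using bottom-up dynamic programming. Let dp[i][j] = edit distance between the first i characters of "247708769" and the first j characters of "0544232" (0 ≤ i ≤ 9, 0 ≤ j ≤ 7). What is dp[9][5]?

8

   ''  0  5  4  4  2  3  2
''  0  1  2  3  4  5  6  7
 2  1  1  2  3  4  4  5  6
 4  2  2  2  2  3  4  5  6
 7  3  3  3  3  3  4  5  6
 7  4  4  4  4  4  4  5  6
 0  5  4  5  5  5  5  5  6
 8  6  5  5  6  6  6  6  6
 7  7  6  6  6  7  7  7  7
 6  8  7  7  7  7  8  8  8
 9  9  8  8  8  8  8  9  9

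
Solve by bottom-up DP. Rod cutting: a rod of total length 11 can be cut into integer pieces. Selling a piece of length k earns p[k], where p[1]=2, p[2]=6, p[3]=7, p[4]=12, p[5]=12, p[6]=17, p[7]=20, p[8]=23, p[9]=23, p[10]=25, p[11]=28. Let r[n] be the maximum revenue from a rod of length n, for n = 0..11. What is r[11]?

32

   n    0    1    2    3    4    5    6    7    8    9   10   11
r[n]    0    2    6    8   12   14   18   20   24   26   30   32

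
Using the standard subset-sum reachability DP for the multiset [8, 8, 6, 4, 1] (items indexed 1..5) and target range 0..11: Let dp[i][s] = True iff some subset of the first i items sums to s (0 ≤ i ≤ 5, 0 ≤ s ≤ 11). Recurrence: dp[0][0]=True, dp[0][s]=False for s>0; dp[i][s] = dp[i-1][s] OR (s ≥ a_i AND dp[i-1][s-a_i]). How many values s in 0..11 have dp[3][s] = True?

3

i\s   0   1   2   3   4   5   6   7   8   9  10  11
  0   T   F   F   F   F   F   F   F   F   F   F   F
  1   T   F   F   F   F   F   F   F   T   F   F   F
  2   T   F   F   F   F   F   F   F   T   F   F   F
  3   T   F   F   F   F   F   T   F   T   F   F   F
  4   T   F   F   F   T   F   T   F   T   F   T   F
  5   T   T   F   F   T   T   T   T   T   T   T   T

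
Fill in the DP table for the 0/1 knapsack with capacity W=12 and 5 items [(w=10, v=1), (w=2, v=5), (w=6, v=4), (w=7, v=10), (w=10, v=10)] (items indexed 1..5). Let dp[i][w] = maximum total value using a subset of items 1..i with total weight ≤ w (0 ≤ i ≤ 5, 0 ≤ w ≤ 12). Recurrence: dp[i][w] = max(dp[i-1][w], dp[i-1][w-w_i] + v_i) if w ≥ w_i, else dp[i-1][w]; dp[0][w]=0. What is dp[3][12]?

i\w   0   1   2   3   4   5   6   7   8   9  10  11  12
  0   0   0   0   0   0   0   0   0   0   0   0   0   0
  1   0   0   0   0   0   0   0   0   0   0   1   1   1
  2   0   0   5   5   5   5   5   5   5   5   5   5   6
  3   0   0   5   5   5   5   5   5   9   9   9   9   9
  4   0   0   5   5   5   5   5  10  10  15  15  15  15
  5   0   0   5   5   5   5   5  10  10  15  15  15  15

9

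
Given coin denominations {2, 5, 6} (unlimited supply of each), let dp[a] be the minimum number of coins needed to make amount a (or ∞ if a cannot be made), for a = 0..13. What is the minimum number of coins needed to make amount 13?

3

 a  0  1  2  3  4  5  6  7  8  9 10 11 12 13
dp  0  -  1  -  2  1  1  2  2  3  2  2  2  3
(- denotes ∞ / unreachable)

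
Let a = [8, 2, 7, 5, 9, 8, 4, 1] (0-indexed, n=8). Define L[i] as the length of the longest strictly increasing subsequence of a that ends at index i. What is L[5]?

3

   i    0    1    2    3    4    5    6    7
a[i]    8    2    7    5    9    8    4    1
L[i]    1    1    2    2    3    3    2    1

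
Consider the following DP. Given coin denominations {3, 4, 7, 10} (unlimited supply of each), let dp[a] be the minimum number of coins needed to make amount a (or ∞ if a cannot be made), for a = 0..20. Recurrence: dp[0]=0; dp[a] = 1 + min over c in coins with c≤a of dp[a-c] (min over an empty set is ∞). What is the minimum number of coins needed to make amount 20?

 a  0  1  2  3  4  5  6  7  8  9 10 11 12 13 14 15 16 17 18 19 20
dp  0  -  -  1  1  -  2  1  2  3  1  2  3  2  2  3  3  2  3  4  2
(- denotes ∞ / unreachable)

2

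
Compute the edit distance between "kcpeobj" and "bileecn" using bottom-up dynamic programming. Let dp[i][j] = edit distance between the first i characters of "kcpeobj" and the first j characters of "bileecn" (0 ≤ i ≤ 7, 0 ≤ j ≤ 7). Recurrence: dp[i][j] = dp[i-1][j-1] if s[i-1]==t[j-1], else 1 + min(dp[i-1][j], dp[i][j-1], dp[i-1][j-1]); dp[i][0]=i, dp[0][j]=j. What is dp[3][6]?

   ''  b  i  l  e  e  c  n
''  0  1  2  3  4  5  6  7
 k  1  1  2  3  4  5  6  7
 c  2  2  2  3  4  5  5  6
 p  3  3  3  3  4  5  6  6
 e  4  4  4  4  3  4  5  6
 o  5  5  5  5  4  4  5  6
 b  6  5  6  6  5  5  5  6
 j  7  6  6  7  6  6  6  6

6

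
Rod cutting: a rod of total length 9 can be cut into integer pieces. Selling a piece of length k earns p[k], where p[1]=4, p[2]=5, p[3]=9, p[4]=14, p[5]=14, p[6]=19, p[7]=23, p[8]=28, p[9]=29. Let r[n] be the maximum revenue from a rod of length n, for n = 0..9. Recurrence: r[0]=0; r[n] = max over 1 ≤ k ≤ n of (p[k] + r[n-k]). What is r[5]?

   n    0    1    2    3    4    5    6    7    8    9
r[n]    0    4    8   12   16   20   24   28   32   36

20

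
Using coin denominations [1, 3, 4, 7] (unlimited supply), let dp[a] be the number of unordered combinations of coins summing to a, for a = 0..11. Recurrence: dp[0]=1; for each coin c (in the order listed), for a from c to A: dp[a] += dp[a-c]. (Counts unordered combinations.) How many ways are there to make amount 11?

after  coin     0     1     2     3     4     5     6     7     8     9    10    11
          1     1     1     1     1     1     1     1     1     1     1     1     1
          3     1     1     1     2     2     2     3     3     3     4     4     4
          4     1     1     1     2     3     3     4     5     6     7     8     9
          7     1     1     1     2     3     3     4     6     7     8    10    12

12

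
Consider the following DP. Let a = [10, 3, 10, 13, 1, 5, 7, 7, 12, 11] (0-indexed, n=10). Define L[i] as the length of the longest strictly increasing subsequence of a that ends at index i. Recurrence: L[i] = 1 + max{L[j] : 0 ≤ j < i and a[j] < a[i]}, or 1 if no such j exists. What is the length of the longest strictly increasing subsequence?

   i    0    1    2    3    4    5    6    7    8    9
a[i]   10    3   10   13    1    5    7    7   12   11
L[i]    1    1    2    3    1    2    3    3    4    4

4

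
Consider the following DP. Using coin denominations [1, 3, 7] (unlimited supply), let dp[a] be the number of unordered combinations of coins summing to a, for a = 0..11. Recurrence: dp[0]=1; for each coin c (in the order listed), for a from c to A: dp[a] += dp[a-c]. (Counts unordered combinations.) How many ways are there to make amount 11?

6

after  coin     0     1     2     3     4     5     6     7     8     9    10    11
          1     1     1     1     1     1     1     1     1     1     1     1     1
          3     1     1     1     2     2     2     3     3     3     4     4     4
          7     1     1     1     2     2     2     3     4     4     5     6     6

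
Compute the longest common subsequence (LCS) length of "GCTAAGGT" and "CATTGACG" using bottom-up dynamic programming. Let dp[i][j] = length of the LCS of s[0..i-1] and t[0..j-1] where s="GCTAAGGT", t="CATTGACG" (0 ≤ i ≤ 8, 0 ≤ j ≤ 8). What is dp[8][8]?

4

   ''  C  A  T  T  G  A  C  G
''  0  0  0  0  0  0  0  0  0
 G  0  0  0  0  0  1  1  1  1
 C  0  1  1  1  1  1  1  2  2
 T  0  1  1  2  2  2  2  2  2
 A  0  1  2  2  2  2  3  3  3
 A  0  1  2  2  2  2  3  3  3
 G  0  1  2  2  2  3  3  3  4
 G  0  1  2  2  2  3  3  3  4
 T  0  1  2  3  3  3  3  3  4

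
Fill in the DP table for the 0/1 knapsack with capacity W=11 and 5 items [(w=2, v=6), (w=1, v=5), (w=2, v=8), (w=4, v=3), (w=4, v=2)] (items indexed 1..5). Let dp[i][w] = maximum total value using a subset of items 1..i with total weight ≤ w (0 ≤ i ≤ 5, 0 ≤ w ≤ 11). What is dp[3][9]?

i\w   0   1   2   3   4   5   6   7   8   9  10  11
  0   0   0   0   0   0   0   0   0   0   0   0   0
  1   0   0   6   6   6   6   6   6   6   6   6   6
  2   0   5   6  11  11  11  11  11  11  11  11  11
  3   0   5   8  13  14  19  19  19  19  19  19  19
  4   0   5   8  13  14  19  19  19  19  22  22  22
  5   0   5   8  13  14  19  19  19  19  22  22  22

19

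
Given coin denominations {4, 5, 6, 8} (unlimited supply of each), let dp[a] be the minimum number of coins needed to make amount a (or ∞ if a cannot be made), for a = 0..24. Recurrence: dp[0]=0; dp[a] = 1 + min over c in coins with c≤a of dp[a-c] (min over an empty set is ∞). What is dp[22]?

 a  0  1  2  3  4  5  6  7  8  9 10 11 12 13 14 15 16 17 18 19 20 21 22 23 24
dp  0  -  -  -  1  1  1  -  1  2  2  2  2  2  2  3  2  3  3  3  3  3  3  4  3
(- denotes ∞ / unreachable)

3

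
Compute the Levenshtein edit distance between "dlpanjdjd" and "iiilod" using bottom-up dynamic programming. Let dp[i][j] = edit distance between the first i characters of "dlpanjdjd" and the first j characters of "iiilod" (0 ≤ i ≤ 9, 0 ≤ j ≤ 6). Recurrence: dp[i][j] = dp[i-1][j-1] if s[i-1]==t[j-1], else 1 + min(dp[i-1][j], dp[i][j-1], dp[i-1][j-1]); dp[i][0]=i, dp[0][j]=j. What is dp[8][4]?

   ''  i  i  i  l  o  d
''  0  1  2  3  4  5  6
 d  1  1  2  3  4  5  5
 l  2  2  2  3  3  4  5
 p  3  3  3  3  4  4  5
 a  4  4  4  4  4  5  5
 n  5  5  5  5  5  5  6
 j  6  6  6  6  6  6  6
 d  7  7  7  7  7  7  6
 j  8  8  8  8  8  8  7
 d  9  9  9  9  9  9  8

8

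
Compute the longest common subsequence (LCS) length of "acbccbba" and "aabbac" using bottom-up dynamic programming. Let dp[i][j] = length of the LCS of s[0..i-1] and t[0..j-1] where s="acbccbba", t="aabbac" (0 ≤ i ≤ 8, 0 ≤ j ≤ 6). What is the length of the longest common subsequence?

   ''  a  a  b  b  a  c
''  0  0  0  0  0  0  0
 a  0  1  1  1  1  1  1
 c  0  1  1  1  1  1  2
 b  0  1  1  2  2  2  2
 c  0  1  1  2  2  2  3
 c  0  1  1  2  2  2  3
 b  0  1  1  2  3  3  3
 b  0  1  1  2  3  3  3
 a  0  1  2  2  3  4  4

4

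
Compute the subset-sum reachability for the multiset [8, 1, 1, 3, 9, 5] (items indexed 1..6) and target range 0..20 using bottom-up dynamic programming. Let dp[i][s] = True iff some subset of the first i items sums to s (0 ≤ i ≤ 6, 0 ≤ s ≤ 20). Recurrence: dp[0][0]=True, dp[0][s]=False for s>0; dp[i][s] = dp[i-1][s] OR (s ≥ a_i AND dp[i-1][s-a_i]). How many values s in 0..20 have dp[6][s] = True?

21

i\s   0   1   2   3   4   5   6   7   8   9  10  11  12  13  14  15  16  17  18  19  20
  0   T   F   F   F   F   F   F   F   F   F   F   F   F   F   F   F   F   F   F   F   F
  1   T   F   F   F   F   F   F   F   T   F   F   F   F   F   F   F   F   F   F   F   F
  2   T   T   F   F   F   F   F   F   T   T   F   F   F   F   F   F   F   F   F   F   F
  3   T   T   T   F   F   F   F   F   T   T   T   F   F   F   F   F   F   F   F   F   F
  4   T   T   T   T   T   T   F   F   T   T   T   T   T   T   F   F   F   F   F   F   F
  5   T   T   T   T   T   T   F   F   T   T   T   T   T   T   T   F   F   T   T   T   T
  6   T   T   T   T   T   T   T   T   T   T   T   T   T   T   T   T   T   T   T   T   T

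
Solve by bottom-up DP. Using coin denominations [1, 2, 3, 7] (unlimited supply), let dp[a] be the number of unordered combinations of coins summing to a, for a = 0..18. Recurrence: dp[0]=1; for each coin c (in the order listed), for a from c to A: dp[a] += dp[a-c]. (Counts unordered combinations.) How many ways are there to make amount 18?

57

after  coin     0     1     2     3     4     5     6     7     8     9    10    11    12    13    14    15    16    17    18
          1     1     1     1     1     1     1     1     1     1     1     1     1     1     1     1     1     1     1     1
          2     1     1     2     2     3     3     4     4     5     5     6     6     7     7     8     8     9     9    10
          3     1     1     2     3     4     5     7     8    10    12    14    16    19    21    24    27    30    33    37
          7     1     1     2     3     4     5     7     9    11    14    17    20    24    28    33    38    44    50    57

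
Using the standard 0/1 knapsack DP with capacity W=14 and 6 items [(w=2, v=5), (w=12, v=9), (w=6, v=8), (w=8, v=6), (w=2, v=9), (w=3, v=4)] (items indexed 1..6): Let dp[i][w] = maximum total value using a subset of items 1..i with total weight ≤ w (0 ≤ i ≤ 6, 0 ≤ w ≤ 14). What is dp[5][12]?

22

i\w   0   1   2   3   4   5   6   7   8   9  10  11  12  13  14
  0   0   0   0   0   0   0   0   0   0   0   0   0   0   0   0
  1   0   0   5   5   5   5   5   5   5   5   5   5   5   5   5
  2   0   0   5   5   5   5   5   5   5   5   5   5   9   9  14
  3   0   0   5   5   5   5   8   8  13  13  13  13  13  13  14
  4   0   0   5   5   5   5   8   8  13  13  13  13  13  13  14
  5   0   0   9   9  14  14  14  14  17  17  22  22  22  22  22
  6   0   0   9   9  14  14  14  18  18  18  22  22  22  26  26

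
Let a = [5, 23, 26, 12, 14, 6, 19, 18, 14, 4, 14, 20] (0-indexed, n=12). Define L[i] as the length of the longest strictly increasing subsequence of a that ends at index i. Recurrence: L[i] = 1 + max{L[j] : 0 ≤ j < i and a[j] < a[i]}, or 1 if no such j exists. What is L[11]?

5

   i    0    1    2    3    4    5    6    7    8    9   10   11
a[i]    5   23   26   12   14    6   19   18   14    4   14   20
L[i]    1    2    3    2    3    2    4    4    3    1    3    5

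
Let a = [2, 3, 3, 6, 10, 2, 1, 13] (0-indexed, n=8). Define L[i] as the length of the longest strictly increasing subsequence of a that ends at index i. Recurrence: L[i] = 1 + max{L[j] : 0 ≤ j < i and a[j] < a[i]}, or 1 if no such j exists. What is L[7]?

5

   i    0    1    2    3    4    5    6    7
a[i]    2    3    3    6   10    2    1   13
L[i]    1    2    2    3    4    1    1    5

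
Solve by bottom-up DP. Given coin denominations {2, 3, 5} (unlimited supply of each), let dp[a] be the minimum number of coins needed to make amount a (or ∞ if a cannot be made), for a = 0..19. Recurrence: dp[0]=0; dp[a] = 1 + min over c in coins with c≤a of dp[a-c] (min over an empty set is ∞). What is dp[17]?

 a  0  1  2  3  4  5  6  7  8  9 10 11 12 13 14 15 16 17 18 19
dp  0  -  1  1  2  1  2  2  2  3  2  3  3  3  4  3  4  4  4  5
(- denotes ∞ / unreachable)

4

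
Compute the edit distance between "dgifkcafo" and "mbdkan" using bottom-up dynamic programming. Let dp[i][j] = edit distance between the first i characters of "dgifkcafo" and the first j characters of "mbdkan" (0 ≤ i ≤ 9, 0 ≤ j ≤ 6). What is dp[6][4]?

5

   ''  m  b  d  k  a  n
''  0  1  2  3  4  5  6
 d  1  1  2  2  3  4  5
 g  2  2  2  3  3  4  5
 i  3  3  3  3  4  4  5
 f  4  4  4  4  4  5  5
 k  5  5  5  5  4  5  6
 c  6  6  6  6  5  5  6
 a  7  7  7  7  6  5  6
 f  8  8  8  8  7  6  6
 o  9  9  9  9  8  7  7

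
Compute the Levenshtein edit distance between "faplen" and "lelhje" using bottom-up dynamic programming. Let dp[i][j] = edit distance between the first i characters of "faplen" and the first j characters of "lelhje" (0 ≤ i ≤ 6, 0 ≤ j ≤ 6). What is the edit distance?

   ''  l  e  l  h  j  e
''  0  1  2  3  4  5  6
 f  1  1  2  3  4  5  6
 a  2  2  2  3  4  5  6
 p  3  3  3  3  4  5  6
 l  4  3  4  3  4  5  6
 e  5  4  3  4  4  5  5
 n  6  5  4  4  5  5  6

6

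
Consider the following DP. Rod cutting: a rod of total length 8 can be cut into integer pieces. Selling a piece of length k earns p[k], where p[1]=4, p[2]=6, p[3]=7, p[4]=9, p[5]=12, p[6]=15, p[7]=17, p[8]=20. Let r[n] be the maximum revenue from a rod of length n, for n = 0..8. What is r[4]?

16

   n    0    1    2    3    4    5    6    7    8
r[n]    0    4    8   12   16   20   24   28   32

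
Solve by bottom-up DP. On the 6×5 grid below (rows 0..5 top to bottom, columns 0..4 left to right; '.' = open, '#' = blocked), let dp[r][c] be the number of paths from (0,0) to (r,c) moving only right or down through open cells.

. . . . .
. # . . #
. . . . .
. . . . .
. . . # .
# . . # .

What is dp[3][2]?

r\c   0   1   2   3   4
  0   1   1   1   1   1
  1   1   0   1   2   0
  2   1   1   2   4   4
  3   1   2   4   8  12
  4   1   3   7   0  12
  5   0   3  10   0  12

4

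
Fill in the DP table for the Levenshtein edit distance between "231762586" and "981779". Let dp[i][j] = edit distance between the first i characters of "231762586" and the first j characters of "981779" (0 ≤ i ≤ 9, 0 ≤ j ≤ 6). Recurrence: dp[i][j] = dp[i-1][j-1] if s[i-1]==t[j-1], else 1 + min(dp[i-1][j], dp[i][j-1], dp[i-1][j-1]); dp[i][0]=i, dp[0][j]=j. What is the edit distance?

7

   ''  9  8  1  7  7  9
''  0  1  2  3  4  5  6
 2  1  1  2  3  4  5  6
 3  2  2  2  3  4  5  6
 1  3  3  3  2  3  4  5
 7  4  4  4  3  2  3  4
 6  5  5  5  4  3  3  4
 2  6  6  6  5  4  4  4
 5  7  7  7  6  5  5  5
 8  8  8  7  7  6  6  6
 6  9  9  8  8  7  7  7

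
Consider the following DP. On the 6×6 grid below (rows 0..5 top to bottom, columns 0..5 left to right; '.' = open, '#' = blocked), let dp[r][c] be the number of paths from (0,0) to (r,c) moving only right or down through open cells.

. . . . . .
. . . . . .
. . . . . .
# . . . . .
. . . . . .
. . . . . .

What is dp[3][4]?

r\c   0   1   2   3   4   5
  0   1   1   1   1   1   1
  1   1   2   3   4   5   6
  2   1   3   6  10  15  21
  3   0   3   9  19  34  55
  4   0   3  12  31  65 120
  5   0   3  15  46 111 231

34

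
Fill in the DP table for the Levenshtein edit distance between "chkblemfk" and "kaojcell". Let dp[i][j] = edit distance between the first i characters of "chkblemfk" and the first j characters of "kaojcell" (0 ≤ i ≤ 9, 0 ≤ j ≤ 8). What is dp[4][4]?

4

   ''  k  a  o  j  c  e  l  l
''  0  1  2  3  4  5  6  7  8
 c  1  1  2  3  4  4  5  6  7
 h  2  2  2  3  4  5  5  6  7
 k  3  2  3  3  4  5  6  6  7
 b  4  3  3  4  4  5  6  7  7
 l  5  4  4  4  5  5  6  6  7
 e  6  5  5  5  5  6  5  6  7
 m  7  6  6  6  6  6  6  6  7
 f  8  7  7  7  7  7  7  7  7
 k  9  8  8  8  8  8  8  8  8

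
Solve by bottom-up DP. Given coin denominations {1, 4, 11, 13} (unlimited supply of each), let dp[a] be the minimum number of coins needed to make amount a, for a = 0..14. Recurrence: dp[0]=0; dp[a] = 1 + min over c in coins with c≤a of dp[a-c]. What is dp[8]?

2

 a  0  1  2  3  4  5  6  7  8  9 10 11 12 13 14
dp  0  1  2  3  1  2  3  4  2  3  4  1  2  1  2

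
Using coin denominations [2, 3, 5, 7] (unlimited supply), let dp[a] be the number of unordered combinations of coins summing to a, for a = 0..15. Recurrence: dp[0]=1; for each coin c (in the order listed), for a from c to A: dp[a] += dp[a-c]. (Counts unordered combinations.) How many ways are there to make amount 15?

after  coin     0     1     2     3     4     5     6     7     8     9    10    11    12    13    14    15
          2     1     0     1     0     1     0     1     0     1     0     1     0     1     0     1     0
          3     1     0     1     1     1     1     2     1     2     2     2     2     3     2     3     3
          5     1     0     1     1     1     2     2     2     3     3     4     4     5     5     6     7
          7     1     0     1     1     1     2     2     3     3     4     5     5     7     7     9    10

10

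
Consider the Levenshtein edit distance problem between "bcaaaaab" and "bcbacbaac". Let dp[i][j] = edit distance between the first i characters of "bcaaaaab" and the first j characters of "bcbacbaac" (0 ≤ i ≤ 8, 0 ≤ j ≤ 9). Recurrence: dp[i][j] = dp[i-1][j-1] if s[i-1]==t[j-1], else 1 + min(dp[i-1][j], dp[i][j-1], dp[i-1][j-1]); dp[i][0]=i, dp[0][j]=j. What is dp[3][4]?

1

   ''  b  c  b  a  c  b  a  a  c
''  0  1  2  3  4  5  6  7  8  9
 b  1  0  1  2  3  4  5  6  7  8
 c  2  1  0  1  2  3  4  5  6  7
 a  3  2  1  1  1  2  3  4  5  6
 a  4  3  2  2  1  2  3  3  4  5
 a  5  4  3  3  2  2  3  3  3  4
 a  6  5  4  4  3  3  3  3  3  4
 a  7  6  5  5  4  4  4  3  3  4
 b  8  7  6  5  5  5  4  4  4  4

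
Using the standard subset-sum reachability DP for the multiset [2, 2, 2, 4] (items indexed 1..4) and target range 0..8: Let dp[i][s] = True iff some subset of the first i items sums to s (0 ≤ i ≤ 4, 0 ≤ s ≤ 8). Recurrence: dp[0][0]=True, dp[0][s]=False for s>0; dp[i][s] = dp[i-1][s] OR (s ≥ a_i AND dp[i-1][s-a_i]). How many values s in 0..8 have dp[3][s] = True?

4

i\s   0   1   2   3   4   5   6   7   8
  0   T   F   F   F   F   F   F   F   F
  1   T   F   T   F   F   F   F   F   F
  2   T   F   T   F   T   F   F   F   F
  3   T   F   T   F   T   F   T   F   F
  4   T   F   T   F   T   F   T   F   T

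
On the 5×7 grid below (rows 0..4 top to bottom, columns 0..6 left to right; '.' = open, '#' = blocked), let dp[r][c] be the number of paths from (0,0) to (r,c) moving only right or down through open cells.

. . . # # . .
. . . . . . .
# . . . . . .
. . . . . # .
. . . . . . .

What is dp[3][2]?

r\c   0   1   2   3   4   5   6
  0   1   1   1   0   0   0   0
  1   1   2   3   3   3   3   3
  2   0   2   5   8  11  14  17
  3   0   2   7  15  26   0  17
  4   0   2   9  24  50  50  67

7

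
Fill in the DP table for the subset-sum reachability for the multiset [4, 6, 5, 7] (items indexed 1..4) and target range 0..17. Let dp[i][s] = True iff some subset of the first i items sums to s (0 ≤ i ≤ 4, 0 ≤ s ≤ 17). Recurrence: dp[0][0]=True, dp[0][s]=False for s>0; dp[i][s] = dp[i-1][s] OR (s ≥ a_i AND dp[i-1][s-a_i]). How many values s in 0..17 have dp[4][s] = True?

13

i\s   0   1   2   3   4   5   6   7   8   9  10  11  12  13  14  15  16  17
  0   T   F   F   F   F   F   F   F   F   F   F   F   F   F   F   F   F   F
  1   T   F   F   F   T   F   F   F   F   F   F   F   F   F   F   F   F   F
  2   T   F   F   F   T   F   T   F   F   F   T   F   F   F   F   F   F   F
  3   T   F   F   F   T   T   T   F   F   T   T   T   F   F   F   T   F   F
  4   T   F   F   F   T   T   T   T   F   T   T   T   T   T   F   T   T   T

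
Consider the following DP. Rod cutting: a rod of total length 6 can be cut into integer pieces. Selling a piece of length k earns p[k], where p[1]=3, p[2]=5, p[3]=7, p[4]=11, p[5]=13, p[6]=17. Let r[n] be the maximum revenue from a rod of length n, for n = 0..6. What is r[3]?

9

   n    0    1    2    3    4    5    6
r[n]    0    3    6    9   12   15   18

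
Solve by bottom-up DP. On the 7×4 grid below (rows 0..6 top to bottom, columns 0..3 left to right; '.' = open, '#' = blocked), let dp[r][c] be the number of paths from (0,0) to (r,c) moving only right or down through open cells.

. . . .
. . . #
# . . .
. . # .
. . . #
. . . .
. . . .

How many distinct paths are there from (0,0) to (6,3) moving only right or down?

10

r\c   0   1   2   3
  0   1   1   1   1
  1   1   2   3   0
  2   0   2   5   5
  3   0   2   0   5
  4   0   2   2   0
  5   0   2   4   4
  6   0   2   6  10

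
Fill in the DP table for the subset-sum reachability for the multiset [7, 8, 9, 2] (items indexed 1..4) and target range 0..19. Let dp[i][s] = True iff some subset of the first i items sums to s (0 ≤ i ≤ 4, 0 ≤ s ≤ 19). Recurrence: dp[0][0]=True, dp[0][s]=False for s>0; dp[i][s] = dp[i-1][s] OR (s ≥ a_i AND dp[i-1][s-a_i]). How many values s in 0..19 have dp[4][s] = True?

i\s   0   1   2   3   4   5   6   7   8   9  10  11  12  13  14  15  16  17  18  19
  0   T   F   F   F   F   F   F   F   F   F   F   F   F   F   F   F   F   F   F   F
  1   T   F   F   F   F   F   F   T   F   F   F   F   F   F   F   F   F   F   F   F
  2   T   F   F   F   F   F   F   T   T   F   F   F   F   F   F   T   F   F   F   F
  3   T   F   F   F   F   F   F   T   T   T   F   F   F   F   F   T   T   T   F   F
  4   T   F   T   F   F   F   F   T   T   T   T   T   F   F   F   T   T   T   T   T

12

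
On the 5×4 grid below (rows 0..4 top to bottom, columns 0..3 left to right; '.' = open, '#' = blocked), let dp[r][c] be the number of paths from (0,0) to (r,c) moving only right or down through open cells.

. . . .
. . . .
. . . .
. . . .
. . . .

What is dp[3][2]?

10

r\c   0   1   2   3
  0   1   1   1   1
  1   1   2   3   4
  2   1   3   6  10
  3   1   4  10  20
  4   1   5  15  35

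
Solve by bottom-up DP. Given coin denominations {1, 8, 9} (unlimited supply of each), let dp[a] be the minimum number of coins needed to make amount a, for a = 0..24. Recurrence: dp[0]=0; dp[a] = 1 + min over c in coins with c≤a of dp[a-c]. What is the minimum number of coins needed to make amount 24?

 a  0  1  2  3  4  5  6  7  8  9 10 11 12 13 14 15 16 17 18 19 20 21 22 23 24
dp  0  1  2  3  4  5  6  7  1  1  2  3  4  5  6  7  2  2  2  3  4  5  6  7  3

3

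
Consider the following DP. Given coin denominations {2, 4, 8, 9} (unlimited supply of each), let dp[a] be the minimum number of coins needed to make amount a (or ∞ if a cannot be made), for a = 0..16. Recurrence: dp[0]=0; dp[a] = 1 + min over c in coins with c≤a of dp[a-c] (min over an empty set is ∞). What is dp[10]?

 a  0  1  2  3  4  5  6  7  8  9 10 11 12 13 14 15 16
dp  0  -  1  -  1  -  2  -  1  1  2  2  2  2  3  3  2
(- denotes ∞ / unreachable)

2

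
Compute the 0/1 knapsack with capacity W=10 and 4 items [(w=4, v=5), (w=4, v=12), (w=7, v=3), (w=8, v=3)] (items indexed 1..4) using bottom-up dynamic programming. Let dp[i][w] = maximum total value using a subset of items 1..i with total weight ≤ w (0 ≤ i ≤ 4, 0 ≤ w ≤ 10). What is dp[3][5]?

12

i\w   0   1   2   3   4   5   6   7   8   9  10
  0   0   0   0   0   0   0   0   0   0   0   0
  1   0   0   0   0   5   5   5   5   5   5   5
  2   0   0   0   0  12  12  12  12  17  17  17
  3   0   0   0   0  12  12  12  12  17  17  17
  4   0   0   0   0  12  12  12  12  17  17  17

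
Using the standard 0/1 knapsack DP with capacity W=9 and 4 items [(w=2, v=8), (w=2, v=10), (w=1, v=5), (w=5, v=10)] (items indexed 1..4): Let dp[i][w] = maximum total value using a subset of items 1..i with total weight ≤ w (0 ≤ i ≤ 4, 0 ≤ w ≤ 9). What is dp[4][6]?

23

i\w   0   1   2   3   4   5   6   7   8   9
  0   0   0   0   0   0   0   0   0   0   0
  1   0   0   8   8   8   8   8   8   8   8
  2   0   0  10  10  18  18  18  18  18  18
  3   0   5  10  15  18  23  23  23  23  23
  4   0   5  10  15  18  23  23  23  25  28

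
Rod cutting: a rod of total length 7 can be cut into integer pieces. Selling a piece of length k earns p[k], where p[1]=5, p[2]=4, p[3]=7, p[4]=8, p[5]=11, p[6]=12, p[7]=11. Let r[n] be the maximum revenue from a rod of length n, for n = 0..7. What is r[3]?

   n    0    1    2    3    4    5    6    7
r[n]    0    5   10   15   20   25   30   35

15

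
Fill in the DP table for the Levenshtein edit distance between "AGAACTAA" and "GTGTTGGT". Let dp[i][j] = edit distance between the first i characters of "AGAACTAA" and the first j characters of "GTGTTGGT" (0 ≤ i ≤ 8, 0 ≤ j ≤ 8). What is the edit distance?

7

   ''  G  T  G  T  T  G  G  T
''  0  1  2  3  4  5  6  7  8
 A  1  1  2  3  4  5  6  7  8
 G  2  1  2  2  3  4  5  6  7
 A  3  2  2  3  3  4  5  6  7
 A  4  3  3  3  4  4  5  6  7
 C  5  4  4  4  4  5  5  6  7
 T  6  5  4  5  4  4  5  6  6
 A  7  6  5  5  5  5  5  6  7
 A  8  7  6  6  6  6  6  6  7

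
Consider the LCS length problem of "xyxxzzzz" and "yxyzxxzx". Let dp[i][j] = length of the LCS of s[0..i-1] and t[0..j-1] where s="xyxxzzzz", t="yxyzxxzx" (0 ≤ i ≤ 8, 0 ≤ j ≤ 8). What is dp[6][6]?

   ''  y  x  y  z  x  x  z  x
''  0  0  0  0  0  0  0  0  0
 x  0  0  1  1  1  1  1  1  1
 y  0  1  1  2  2  2  2  2  2
 x  0  1  2  2  2  3  3  3  3
 x  0  1  2  2  2  3  4  4  4
 z  0  1  2  2  3  3  4  5  5
 z  0  1  2  2  3  3  4  5  5
 z  0  1  2  2  3  3  4  5  5
 z  0  1  2  2  3  3  4  5  5

4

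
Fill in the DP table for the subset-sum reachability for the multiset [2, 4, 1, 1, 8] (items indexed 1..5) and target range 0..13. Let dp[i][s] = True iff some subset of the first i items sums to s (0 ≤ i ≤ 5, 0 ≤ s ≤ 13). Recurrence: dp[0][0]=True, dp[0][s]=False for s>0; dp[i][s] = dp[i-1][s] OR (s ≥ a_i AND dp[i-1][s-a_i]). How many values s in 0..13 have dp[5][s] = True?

i\s   0   1   2   3   4   5   6   7   8   9  10  11  12  13
  0   T   F   F   F   F   F   F   F   F   F   F   F   F   F
  1   T   F   T   F   F   F   F   F   F   F   F   F   F   F
  2   T   F   T   F   T   F   T   F   F   F   F   F   F   F
  3   T   T   T   T   T   T   T   T   F   F   F   F   F   F
  4   T   T   T   T   T   T   T   T   T   F   F   F   F   F
  5   T   T   T   T   T   T   T   T   T   T   T   T   T   T

14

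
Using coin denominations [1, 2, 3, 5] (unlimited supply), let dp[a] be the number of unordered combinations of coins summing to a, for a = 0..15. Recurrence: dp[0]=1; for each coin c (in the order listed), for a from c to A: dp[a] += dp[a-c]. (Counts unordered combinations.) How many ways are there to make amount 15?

47

after  coin     0     1     2     3     4     5     6     7     8     9    10    11    12    13    14    15
          1     1     1     1     1     1     1     1     1     1     1     1     1     1     1     1     1
          2     1     1     2     2     3     3     4     4     5     5     6     6     7     7     8     8
          3     1     1     2     3     4     5     7     8    10    12    14    16    19    21    24    27
          5     1     1     2     3     4     6     8    10    13    16    20    24    29    34    40    47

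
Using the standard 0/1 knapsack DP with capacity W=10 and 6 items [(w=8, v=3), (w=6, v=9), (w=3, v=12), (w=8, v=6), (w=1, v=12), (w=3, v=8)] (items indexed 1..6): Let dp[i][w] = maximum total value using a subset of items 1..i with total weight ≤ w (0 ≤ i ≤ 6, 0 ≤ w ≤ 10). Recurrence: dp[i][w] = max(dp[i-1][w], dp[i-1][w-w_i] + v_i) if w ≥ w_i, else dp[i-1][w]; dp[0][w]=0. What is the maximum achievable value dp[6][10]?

33

i\w   0   1   2   3   4   5   6   7   8   9  10
  0   0   0   0   0   0   0   0   0   0   0   0
  1   0   0   0   0   0   0   0   0   3   3   3
  2   0   0   0   0   0   0   9   9   9   9   9
  3   0   0   0  12  12  12  12  12  12  21  21
  4   0   0   0  12  12  12  12  12  12  21  21
  5   0  12  12  12  24  24  24  24  24  24  33
  6   0  12  12  12  24  24  24  32  32  32  33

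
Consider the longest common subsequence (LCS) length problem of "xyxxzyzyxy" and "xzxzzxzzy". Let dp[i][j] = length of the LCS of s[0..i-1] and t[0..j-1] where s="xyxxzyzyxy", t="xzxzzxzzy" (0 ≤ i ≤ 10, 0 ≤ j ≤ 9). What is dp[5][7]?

   ''  x  z  x  z  z  x  z  z  y
''  0  0  0  0  0  0  0  0  0  0
 x  0  1  1  1  1  1  1  1  1  1
 y  0  1  1  1  1  1  1  1  1  2
 x  0  1  1  2  2  2  2  2  2  2
 x  0  1  1  2  2  2  3  3  3  3
 z  0  1  2  2  3  3  3  4  4  4
 y  0  1  2  2  3  3  3  4  4  5
 z  0  1  2  2  3  4  4  4  5  5
 y  0  1  2  2  3  4  4  4  5  6
 x  0  1  2  3  3  4  5  5  5  6
 y  0  1  2  3  3  4  5  5  5  6

4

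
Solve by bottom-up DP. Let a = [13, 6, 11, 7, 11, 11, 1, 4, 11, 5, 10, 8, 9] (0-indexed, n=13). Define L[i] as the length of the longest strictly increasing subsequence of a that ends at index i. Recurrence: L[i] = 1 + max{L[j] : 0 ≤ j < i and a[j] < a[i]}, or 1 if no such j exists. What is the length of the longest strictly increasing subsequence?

   i    0    1    2    3    4    5    6    7    8    9   10   11   12
a[i]   13    6   11    7   11   11    1    4   11    5   10    8    9
L[i]    1    1    2    2    3    3    1    2    3    3    4    4    5

5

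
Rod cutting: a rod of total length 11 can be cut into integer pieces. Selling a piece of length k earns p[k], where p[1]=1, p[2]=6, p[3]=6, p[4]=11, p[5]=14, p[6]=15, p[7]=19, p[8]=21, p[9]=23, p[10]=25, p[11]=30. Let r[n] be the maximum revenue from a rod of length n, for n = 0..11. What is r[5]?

   n    0    1    2    3    4    5    6    7    8    9   10   11
r[n]    0    1    6    7   12   14   18   20   24   26   30   32

14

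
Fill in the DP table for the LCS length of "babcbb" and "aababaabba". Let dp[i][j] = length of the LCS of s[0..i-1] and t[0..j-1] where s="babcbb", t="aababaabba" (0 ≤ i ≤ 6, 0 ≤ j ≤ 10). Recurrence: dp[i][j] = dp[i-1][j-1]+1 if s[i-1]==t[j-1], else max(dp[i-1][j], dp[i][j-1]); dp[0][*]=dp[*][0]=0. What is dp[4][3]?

2

   ''  a  a  b  a  b  a  a  b  b  a
''  0  0  0  0  0  0  0  0  0  0  0
 b  0  0  0  1  1  1  1  1  1  1  1
 a  0  1  1  1  2  2  2  2  2  2  2
 b  0  1  1  2  2  3  3  3  3  3  3
 c  0  1  1  2  2  3  3  3  3  3  3
 b  0  1  1  2  2  3  3  3  4  4  4
 b  0  1  1  2  2  3  3  3  4  5  5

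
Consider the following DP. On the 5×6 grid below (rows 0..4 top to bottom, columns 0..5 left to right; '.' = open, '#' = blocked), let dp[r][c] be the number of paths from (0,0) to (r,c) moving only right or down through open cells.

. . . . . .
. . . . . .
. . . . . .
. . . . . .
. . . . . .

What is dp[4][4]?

r\c   0   1   2   3   4   5
  0   1   1   1   1   1   1
  1   1   2   3   4   5   6
  2   1   3   6  10  15  21
  3   1   4  10  20  35  56
  4   1   5  15  35  70 126

70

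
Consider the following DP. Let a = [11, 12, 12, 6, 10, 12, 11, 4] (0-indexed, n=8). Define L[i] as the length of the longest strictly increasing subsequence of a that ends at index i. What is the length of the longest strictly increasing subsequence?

   i    0    1    2    3    4    5    6    7
a[i]   11   12   12    6   10   12   11    4
L[i]    1    2    2    1    2    3    3    1

3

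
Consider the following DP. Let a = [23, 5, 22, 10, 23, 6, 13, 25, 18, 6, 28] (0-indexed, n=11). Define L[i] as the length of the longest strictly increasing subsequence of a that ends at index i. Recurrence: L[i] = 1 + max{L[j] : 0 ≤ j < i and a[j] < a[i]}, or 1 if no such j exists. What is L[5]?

2

   i    0    1    2    3    4    5    6    7    8    9   10
a[i]   23    5   22   10   23    6   13   25   18    6   28
L[i]    1    1    2    2    3    2    3    4    4    2    5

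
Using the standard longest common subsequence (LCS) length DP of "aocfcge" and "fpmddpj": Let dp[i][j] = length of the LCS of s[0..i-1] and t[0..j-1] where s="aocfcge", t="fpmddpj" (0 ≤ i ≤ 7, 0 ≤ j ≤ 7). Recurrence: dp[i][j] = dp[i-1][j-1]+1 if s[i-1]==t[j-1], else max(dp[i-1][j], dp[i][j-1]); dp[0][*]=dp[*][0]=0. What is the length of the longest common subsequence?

   ''  f  p  m  d  d  p  j
''  0  0  0  0  0  0  0  0
 a  0  0  0  0  0  0  0  0
 o  0  0  0  0  0  0  0  0
 c  0  0  0  0  0  0  0  0
 f  0  1  1  1  1  1  1  1
 c  0  1  1  1  1  1  1  1
 g  0  1  1  1  1  1  1  1
 e  0  1  1  1  1  1  1  1

1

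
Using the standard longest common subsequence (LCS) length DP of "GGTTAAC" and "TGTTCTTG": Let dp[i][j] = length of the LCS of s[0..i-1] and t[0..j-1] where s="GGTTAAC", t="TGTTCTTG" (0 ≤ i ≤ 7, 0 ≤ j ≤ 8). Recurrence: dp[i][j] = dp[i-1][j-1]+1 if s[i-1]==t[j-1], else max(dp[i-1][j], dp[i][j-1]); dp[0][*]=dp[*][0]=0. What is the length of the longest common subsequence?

4

   ''  T  G  T  T  C  T  T  G
''  0  0  0  0  0  0  0  0  0
 G  0  0  1  1  1  1  1  1  1
 G  0  0  1  1  1  1  1  1  2
 T  0  1  1  2  2  2  2  2  2
 T  0  1  1  2  3  3  3  3  3
 A  0  1  1  2  3  3  3  3  3
 A  0  1  1  2  3  3  3  3  3
 C  0  1  1  2  3  4  4  4  4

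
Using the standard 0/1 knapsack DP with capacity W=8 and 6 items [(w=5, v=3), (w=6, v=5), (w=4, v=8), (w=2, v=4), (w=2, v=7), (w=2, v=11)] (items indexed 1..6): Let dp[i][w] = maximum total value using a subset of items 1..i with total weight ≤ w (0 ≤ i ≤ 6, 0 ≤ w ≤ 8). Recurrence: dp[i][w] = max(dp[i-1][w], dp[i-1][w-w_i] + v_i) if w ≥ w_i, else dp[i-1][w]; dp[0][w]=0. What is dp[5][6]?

15

i\w   0   1   2   3   4   5   6   7   8
  0   0   0   0   0   0   0   0   0   0
  1   0   0   0   0   0   3   3   3   3
  2   0   0   0   0   0   3   5   5   5
  3   0   0   0   0   8   8   8   8   8
  4   0   0   4   4   8   8  12  12  12
  5   0   0   7   7  11  11  15  15  19
  6   0   0  11  11  18  18  22  22  26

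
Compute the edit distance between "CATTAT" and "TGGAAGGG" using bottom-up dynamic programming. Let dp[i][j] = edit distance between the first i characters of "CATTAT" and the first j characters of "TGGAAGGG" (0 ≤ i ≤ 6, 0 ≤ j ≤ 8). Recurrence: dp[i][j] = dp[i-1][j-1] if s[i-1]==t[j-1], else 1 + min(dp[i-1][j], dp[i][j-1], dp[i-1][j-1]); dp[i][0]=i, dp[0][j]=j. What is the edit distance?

7

   ''  T  G  G  A  A  G  G  G
''  0  1  2  3  4  5  6  7  8
 C  1  1  2  3  4  5  6  7  8
 A  2  2  2  3  3  4  5  6  7
 T  3  2  3  3  4  4  5  6  7
 T  4  3  3  4  4  5  5  6  7
 A  5  4  4  4  4  4  5  6  7
 T  6  5  5  5  5  5  5  6  7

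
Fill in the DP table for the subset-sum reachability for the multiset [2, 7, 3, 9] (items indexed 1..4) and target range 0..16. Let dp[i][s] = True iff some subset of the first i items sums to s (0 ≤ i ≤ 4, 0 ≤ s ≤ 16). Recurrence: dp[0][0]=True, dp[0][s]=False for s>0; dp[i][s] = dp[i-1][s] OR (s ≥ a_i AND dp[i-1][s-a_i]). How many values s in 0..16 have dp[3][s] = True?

i\s   0   1   2   3   4   5   6   7   8   9  10  11  12  13  14  15  16
  0   T   F   F   F   F   F   F   F   F   F   F   F   F   F   F   F   F
  1   T   F   T   F   F   F   F   F   F   F   F   F   F   F   F   F   F
  2   T   F   T   F   F   F   F   T   F   T   F   F   F   F   F   F   F
  3   T   F   T   T   F   T   F   T   F   T   T   F   T   F   F   F   F
  4   T   F   T   T   F   T   F   T   F   T   T   T   T   F   T   F   T

8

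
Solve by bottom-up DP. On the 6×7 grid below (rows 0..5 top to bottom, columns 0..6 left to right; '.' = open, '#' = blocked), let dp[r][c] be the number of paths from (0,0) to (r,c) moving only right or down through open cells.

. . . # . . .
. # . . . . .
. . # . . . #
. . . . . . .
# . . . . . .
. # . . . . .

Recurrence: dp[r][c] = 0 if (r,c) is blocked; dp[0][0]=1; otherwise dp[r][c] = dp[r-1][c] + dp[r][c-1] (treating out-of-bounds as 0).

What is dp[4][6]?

r\c   0   1   2   3   4   5   6
  0   1   1   1   0   0   0   0
  1   1   0   1   1   1   1   1
  2   1   1   0   1   2   3   0
  3   1   2   2   3   5   8   8
  4   0   2   4   7  12  20  28
  5   0   0   4  11  23  43  71

28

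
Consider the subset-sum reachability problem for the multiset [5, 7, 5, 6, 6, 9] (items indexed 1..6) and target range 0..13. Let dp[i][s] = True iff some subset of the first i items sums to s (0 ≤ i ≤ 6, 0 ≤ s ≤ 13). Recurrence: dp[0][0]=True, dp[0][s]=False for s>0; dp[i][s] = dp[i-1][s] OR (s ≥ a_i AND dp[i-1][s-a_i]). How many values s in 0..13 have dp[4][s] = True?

i\s   0   1   2   3   4   5   6   7   8   9  10  11  12  13
  0   T   F   F   F   F   F   F   F   F   F   F   F   F   F
  1   T   F   F   F   F   T   F   F   F   F   F   F   F   F
  2   T   F   F   F   F   T   F   T   F   F   F   F   T   F
  3   T   F   F   F   F   T   F   T   F   F   T   F   T   F
  4   T   F   F   F   F   T   T   T   F   F   T   T   T   T
  5   T   F   F   F   F   T   T   T   F   F   T   T   T   T
  6   T   F   F   F   F   T   T   T   F   T   T   T   T   T

8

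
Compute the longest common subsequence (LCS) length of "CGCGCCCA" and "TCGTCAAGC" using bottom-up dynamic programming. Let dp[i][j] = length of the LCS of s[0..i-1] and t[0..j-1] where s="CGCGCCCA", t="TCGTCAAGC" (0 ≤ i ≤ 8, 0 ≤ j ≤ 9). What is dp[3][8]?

3

   ''  T  C  G  T  C  A  A  G  C
''  0  0  0  0  0  0  0  0  0  0
 C  0  0  1  1  1  1  1  1  1  1
 G  0  0  1  2  2  2  2  2  2  2
 C  0  0  1  2  2  3  3  3  3  3
 G  0  0  1  2  2  3  3  3  4  4
 C  0  0  1  2  2  3  3  3  4  5
 C  0  0  1  2  2  3  3  3  4  5
 C  0  0  1  2  2  3  3  3  4  5
 A  0  0  1  2  2  3  4  4  4  5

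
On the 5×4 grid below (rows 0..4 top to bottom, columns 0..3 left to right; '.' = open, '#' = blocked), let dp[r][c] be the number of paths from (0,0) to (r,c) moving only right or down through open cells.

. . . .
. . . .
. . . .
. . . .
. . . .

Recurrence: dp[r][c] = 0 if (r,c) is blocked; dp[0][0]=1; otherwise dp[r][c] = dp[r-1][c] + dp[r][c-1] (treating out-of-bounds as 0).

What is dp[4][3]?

35

r\c   0   1   2   3
  0   1   1   1   1
  1   1   2   3   4
  2   1   3   6  10
  3   1   4  10  20
  4   1   5  15  35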